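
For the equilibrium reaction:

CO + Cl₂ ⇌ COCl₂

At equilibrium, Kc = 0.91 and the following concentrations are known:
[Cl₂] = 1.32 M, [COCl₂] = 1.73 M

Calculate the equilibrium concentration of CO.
[CO] = 1.4402 M

Kc = ([COCl₂]) / ([CO] × [Cl₂]) = 0.91
[CO]^1 = (product terms)/(Kc · other reactant terms) = 1.73 / (0.91 · 1.32) = 1.4402
[CO] = 1.4402 M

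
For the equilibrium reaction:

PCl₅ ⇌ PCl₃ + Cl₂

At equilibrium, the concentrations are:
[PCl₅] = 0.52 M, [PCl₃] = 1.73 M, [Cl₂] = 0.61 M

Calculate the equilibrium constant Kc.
K_c = 2.0294

Kc = ([PCl₃] × [Cl₂]) / ([PCl₅])
   = ((1.73)·(0.61)) / ((0.52))
   = 1.0553 / 0.52 = 2.0294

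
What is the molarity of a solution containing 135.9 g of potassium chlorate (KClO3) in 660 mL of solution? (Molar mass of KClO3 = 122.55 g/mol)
Moles of KClO3 = 135.9 g ÷ 122.55 g/mol = 1.10894 mol
Volume = 660 mL = 0.66 L
Molarity = 1.10894 mol ÷ 0.66 L = 1.68 M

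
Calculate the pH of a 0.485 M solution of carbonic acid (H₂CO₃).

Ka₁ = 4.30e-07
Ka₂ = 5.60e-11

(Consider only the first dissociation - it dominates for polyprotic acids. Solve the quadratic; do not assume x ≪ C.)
pH = 3.34

x² + Ka₁·x − Ka₁·C = 0 with Ka₁ = 4.30e-07, C = 0.485.
x = (−Ka₁ + √(Ka₁² + 4·Ka₁·C))/2 = 4.5646e-04 M, so pH = 3.34.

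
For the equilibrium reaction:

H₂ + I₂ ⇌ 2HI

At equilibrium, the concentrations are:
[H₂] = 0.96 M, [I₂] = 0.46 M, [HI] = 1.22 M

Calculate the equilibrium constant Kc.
K_c = 3.3705

Kc = ([HI]^2) / ([H₂] × [I₂])
   = ((1.22)^2) / ((0.96)·(0.46))
   = 1.4884 / 0.4416 = 3.3705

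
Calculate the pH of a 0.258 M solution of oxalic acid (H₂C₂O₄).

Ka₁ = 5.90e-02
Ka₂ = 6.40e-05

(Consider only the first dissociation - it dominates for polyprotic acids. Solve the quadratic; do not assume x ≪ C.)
pH = 1.01

x² + Ka₁·x − Ka₁·C = 0 with Ka₁ = 5.90e-02, C = 0.258.
x = (−Ka₁ + √(Ka₁² + 4·Ka₁·C))/2 = 9.7355e-02 M, so pH = 1.01.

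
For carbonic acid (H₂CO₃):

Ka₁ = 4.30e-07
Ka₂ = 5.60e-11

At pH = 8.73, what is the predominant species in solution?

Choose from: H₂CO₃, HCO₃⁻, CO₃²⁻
HCO₃⁻

pKa1 = 6.37, pKa2 = 10.25. Each pKa is the crossover between adjacent species; pH = 8.73 lies in the region where HCO₃⁻ predominates.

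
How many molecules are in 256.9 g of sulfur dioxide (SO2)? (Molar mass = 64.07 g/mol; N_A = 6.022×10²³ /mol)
Moles = 256.9 g ÷ 64.07 g/mol = 4.00968 mol
Molecules = 4.00968 mol × 6.022×10²³ /mol = 2.415e+24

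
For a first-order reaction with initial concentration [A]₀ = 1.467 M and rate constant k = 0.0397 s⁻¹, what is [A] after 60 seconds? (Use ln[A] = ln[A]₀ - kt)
0.1355 M

ln[A] = ln[A]₀ - k·t = ln(1.467) - (0.0397)·(60) = 0.3832 - 2.3820 = -1.9988
[A] = e^(-1.9988) = 0.1355 M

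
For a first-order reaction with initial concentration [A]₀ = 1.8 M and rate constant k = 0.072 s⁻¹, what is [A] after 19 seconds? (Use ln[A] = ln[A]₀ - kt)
0.4583 M

ln[A] = ln[A]₀ - k·t = ln(1.8) - (0.072)·(19) = 0.5878 - 1.3680 = -0.7802
[A] = e^(-0.7802) = 0.4583 M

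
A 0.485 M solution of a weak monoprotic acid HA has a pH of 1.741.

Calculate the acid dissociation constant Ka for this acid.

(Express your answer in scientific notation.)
K_a = 7.06e-04

[H⁺] = 10^(−pH) = 10^(−1.741) = 1.816e-02 M. For HA ⇌ H⁺ + A⁻, Ka = x²/(C − x) = (1.816e-02)²/(0.485 − 1.816e-02) = 7.06e-04.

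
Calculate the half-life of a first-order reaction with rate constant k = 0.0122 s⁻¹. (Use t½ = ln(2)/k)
56.82 s

t½ = ln(2)/k = 0.6931/0.0122 = 56.82 s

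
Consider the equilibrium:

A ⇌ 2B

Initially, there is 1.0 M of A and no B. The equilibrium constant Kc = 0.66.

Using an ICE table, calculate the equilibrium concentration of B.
[B] = 0.664 M

ICE: [A] = 1.0 − x, [B] = 2x.
Kc = (2x)²/(1.0 − x) = 0.66 ⇒ 4x² + 0.66x − 0.66 = 0.
x = (−0.66 + √(0.66² + 4·4·0.66))/(2·4) = (−0.66 + √10.996)/8 = 0.332.
[B] = 2x = 0.664 M.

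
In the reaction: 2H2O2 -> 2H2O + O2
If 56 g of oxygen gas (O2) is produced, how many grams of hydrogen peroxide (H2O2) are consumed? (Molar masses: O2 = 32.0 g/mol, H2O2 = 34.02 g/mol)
Moles of O2 = 56 g ÷ 32.0 g/mol = 1.75 mol
Mole ratio: 2 mol H2O2 / 1 mol O2
Moles of H2O2 = 1.75 × (2/1) = 3.5 mol
Mass of H2O2 = 3.5 mol × 34.02 g/mol = 119.1 g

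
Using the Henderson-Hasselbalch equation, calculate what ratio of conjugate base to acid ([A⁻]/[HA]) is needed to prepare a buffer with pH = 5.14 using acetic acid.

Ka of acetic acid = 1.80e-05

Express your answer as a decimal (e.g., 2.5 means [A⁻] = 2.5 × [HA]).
[A⁻]/[HA] = 2.485

pKa = −log(1.80e-05) = 4.7447. pH = pKa + log([A⁻]/[HA]). 5.14 = 4.7447 + log(ratio). log(ratio) = 5.14 − 4.7447 = 0.3953. ratio = 10^(0.3953) = 2.485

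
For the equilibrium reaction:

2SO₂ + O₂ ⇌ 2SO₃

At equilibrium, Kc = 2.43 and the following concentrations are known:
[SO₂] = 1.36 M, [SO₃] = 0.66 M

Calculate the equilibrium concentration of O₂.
[O₂] = 0.0969 M

Kc = ([SO₃]^2) / ([SO₂]^2 × [O₂]) = 2.43
[O₂]^1 = (product terms)/(Kc · other reactant terms) = 0.4356 / (2.43 · 1.8496) = 0.096918
[O₂] = 0.0969 M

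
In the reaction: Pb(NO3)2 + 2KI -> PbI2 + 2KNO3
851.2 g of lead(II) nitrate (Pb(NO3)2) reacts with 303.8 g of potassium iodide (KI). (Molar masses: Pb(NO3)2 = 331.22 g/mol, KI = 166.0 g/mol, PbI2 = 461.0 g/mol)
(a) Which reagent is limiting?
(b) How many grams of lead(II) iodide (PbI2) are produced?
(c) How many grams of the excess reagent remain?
(a) KI, (b) 421.8 g, (c) 548.1 g

Moles of Pb(NO3)2 = 851.2 g ÷ 331.22 g/mol = 2.56989 mol
Moles of KI = 303.8 g ÷ 166.0 g/mol = 1.83012 mol
Moles ÷ coefficient: Pb(NO3)2: 2.56989/1 = 2.57, KI: 1.83012/2 = 0.9151
(a) KI has the smaller value, so KI is the limiting reagent.
(b) Moles of PbI2 = 1.83012 mol KI × (1/2) = 0.91506 mol; mass = 0.91506 mol × 461.0 g/mol = 421.8 g
(c) Pb(NO3)2 consumed = 1.83012 × (1/2) = 0.91506 mol; remaining = 2.56989 − 0.91506 = 1.65483 mol; mass = 1.65483 mol × 331.22 g/mol = 548.1 g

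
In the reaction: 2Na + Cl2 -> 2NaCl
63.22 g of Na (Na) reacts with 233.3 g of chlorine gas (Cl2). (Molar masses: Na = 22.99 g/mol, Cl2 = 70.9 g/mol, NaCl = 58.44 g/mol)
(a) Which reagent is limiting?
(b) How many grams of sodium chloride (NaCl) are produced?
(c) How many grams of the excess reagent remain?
(a) Na, (b) 160.7 g, (c) 135.8 g

Moles of Na = 63.22 g ÷ 22.99 g/mol = 2.74989 mol
Moles of Cl2 = 233.3 g ÷ 70.9 g/mol = 3.29055 mol
Moles ÷ coefficient: Na: 2.74989/2 = 1.375, Cl2: 3.29055/1 = 3.291
(a) Na has the smaller value, so Na is the limiting reagent.
(b) Moles of NaCl = 2.74989 mol Na × (2/2) = 2.74989 mol; mass = 2.74989 mol × 58.44 g/mol = 160.7 g
(c) Cl2 consumed = 2.74989 × (1/2) = 1.37495 mol; remaining = 3.29055 − 1.37495 = 1.9156 mol; mass = 1.9156 mol × 70.9 g/mol = 135.8 g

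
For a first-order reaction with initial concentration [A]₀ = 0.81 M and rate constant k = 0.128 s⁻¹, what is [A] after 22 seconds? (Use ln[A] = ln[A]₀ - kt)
0.0485 M

ln[A] = ln[A]₀ - k·t = ln(0.81) - (0.128)·(22) = -0.2107 - 2.8160 = -3.0267
[A] = e^(-3.0267) = 0.0485 M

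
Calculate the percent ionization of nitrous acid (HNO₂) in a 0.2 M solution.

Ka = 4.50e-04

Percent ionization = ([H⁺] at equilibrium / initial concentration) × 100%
Percent ionization = 4.63%

Let x = [H⁺]. Ka = x²/(C - x) ⇒ x² + (4.50e-04)x - (4.50e-04)(0.2) = 0. x = 9.2645e-03. Percent = (9.2645e-03/0.2) × 100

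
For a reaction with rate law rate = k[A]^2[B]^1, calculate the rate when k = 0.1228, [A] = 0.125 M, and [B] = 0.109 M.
0.0002091 M/s

rate = k·[A]^2·[B]^1 = 0.1228·(0.125)^2·(0.109)^1 = 0.1228·0.015625·0.109 = 0.0002091 M/s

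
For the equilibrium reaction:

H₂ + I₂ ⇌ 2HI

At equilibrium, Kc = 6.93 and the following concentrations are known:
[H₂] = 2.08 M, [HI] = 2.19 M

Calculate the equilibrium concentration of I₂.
[I₂] = 0.3327 M

Kc = ([HI]^2) / ([H₂] × [I₂]) = 6.93
[I₂]^1 = (product terms)/(Kc · other reactant terms) = 4.7961 / (6.93 · 2.08) = 0.33273
[I₂] = 0.3327 M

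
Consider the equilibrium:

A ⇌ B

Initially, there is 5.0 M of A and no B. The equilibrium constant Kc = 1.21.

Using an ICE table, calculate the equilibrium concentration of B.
[B] = 2.738 M

ICE: [A] = 5.0 − x, [B] = x.
Kc = x/(5.0 − x) = 1.21 ⇒ x = 1.21·5.0/(1 + 1.21) = 6.05/2.21 = 2.738.
[B] = x = 2.738 M.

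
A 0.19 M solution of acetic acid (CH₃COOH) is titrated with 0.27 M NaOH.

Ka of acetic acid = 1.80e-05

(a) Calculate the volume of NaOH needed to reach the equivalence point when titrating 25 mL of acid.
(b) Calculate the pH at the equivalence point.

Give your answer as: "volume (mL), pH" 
V = 17.6 mL, pH = 8.90

(a) At equivalence: moles acid = moles base.
moles acid = 0.19 × 0.025 = 0.00475 mol; V_NaOH = 0.00475/0.27 = 0.01759 L = 17.6 mL.
(b) At equivalence, all acid → conjugate base A⁻ at [A⁻] = 0.00475/0.04259 = 0.1115 M.
Kb = Kw/Ka = 1.0e-14/1.80e-05 = 5.556e-10; [OH⁻] = √(Kb·[A⁻]) = 7.871e-06; pOH = 5.10; pH = 14 − pOH = 8.90.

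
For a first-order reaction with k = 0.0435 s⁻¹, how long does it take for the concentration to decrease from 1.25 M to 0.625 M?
15.93 s

From ln[A] = ln[A]₀ - k·t: t = ln([A]₀/[A])/k = ln(1.25/0.625)/0.0435 = ln(2.0000)/0.0435 = 0.6931/0.0435 = 15.93 s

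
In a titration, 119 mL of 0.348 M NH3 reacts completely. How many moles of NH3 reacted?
Moles = Molarity × Volume (L)
Moles = 0.348 M × 0.119 L = 0.04141 mol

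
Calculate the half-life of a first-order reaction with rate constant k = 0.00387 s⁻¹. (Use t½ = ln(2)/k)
179.11 s

t½ = ln(2)/k = 0.6931/0.00387 = 179.11 s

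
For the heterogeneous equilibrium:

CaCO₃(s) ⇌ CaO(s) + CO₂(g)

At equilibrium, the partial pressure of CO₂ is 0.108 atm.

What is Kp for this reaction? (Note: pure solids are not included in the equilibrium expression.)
K_p = 0.108

Solids (CaCO₃, CaO) have activity 1 and are excluded.
Kp = P(CO₂) = 0.108.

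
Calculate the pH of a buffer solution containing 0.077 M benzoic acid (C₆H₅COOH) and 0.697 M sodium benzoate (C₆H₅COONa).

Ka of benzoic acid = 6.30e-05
pH = 5.16

pKa = -log(6.30e-05) = 4.20. pH = pKa + log([A⁻]/[HA]) = 4.20 + log(0.697/0.077)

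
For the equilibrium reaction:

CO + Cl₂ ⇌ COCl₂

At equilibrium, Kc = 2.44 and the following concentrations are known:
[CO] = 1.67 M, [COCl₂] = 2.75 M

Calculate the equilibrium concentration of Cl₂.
[Cl₂] = 0.6749 M

Kc = ([COCl₂]) / ([CO] × [Cl₂]) = 2.44
[Cl₂]^1 = (product terms)/(Kc · other reactant terms) = 2.75 / (2.44 · 1.67) = 0.67488
[Cl₂] = 0.6749 M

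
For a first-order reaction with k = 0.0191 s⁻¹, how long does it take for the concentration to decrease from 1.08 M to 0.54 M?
36.29 s

From ln[A] = ln[A]₀ - k·t: t = ln([A]₀/[A])/k = ln(1.08/0.54)/0.0191 = ln(2.0000)/0.0191 = 0.6931/0.0191 = 36.29 s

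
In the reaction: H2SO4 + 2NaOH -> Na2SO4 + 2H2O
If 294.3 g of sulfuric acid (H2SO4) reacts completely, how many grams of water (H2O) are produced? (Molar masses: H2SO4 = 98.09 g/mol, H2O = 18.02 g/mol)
Moles of H2SO4 = 294.3 g ÷ 98.09 g/mol = 3.00031 mol
Mole ratio: 2 mol H2O / 1 mol H2SO4
Moles of H2O = 3.00031 × (2/1) = 6.00061 mol
Mass of H2O = 6.00061 mol × 18.02 g/mol = 108.1 g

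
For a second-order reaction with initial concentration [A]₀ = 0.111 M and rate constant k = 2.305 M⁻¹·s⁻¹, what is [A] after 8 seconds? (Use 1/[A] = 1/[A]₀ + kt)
0.0364 M

1/[A] = 1/[A]₀ + k·t = 1/0.111 + (2.305)·(8) = 9.0090 + 18.4400 = 27.4490
[A] = 1/27.4490 = 0.0364 M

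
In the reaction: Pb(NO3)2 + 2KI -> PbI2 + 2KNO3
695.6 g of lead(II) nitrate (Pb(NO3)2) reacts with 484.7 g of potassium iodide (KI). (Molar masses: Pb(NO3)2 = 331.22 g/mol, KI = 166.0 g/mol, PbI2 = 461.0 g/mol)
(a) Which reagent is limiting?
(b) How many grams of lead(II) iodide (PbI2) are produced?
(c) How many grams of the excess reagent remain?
(a) KI, (b) 673 g, (c) 212 g

Moles of Pb(NO3)2 = 695.6 g ÷ 331.22 g/mol = 2.10011 mol
Moles of KI = 484.7 g ÷ 166.0 g/mol = 2.91988 mol
Moles ÷ coefficient: Pb(NO3)2: 2.10011/1 = 2.1, KI: 2.91988/2 = 1.46
(a) KI has the smaller value, so KI is the limiting reagent.
(b) Moles of PbI2 = 2.91988 mol KI × (1/2) = 1.45994 mol; mass = 1.45994 mol × 461.0 g/mol = 673 g
(c) Pb(NO3)2 consumed = 2.91988 × (1/2) = 1.45994 mol; remaining = 2.10011 − 1.45994 = 0.640175 mol; mass = 0.640175 mol × 331.22 g/mol = 212 g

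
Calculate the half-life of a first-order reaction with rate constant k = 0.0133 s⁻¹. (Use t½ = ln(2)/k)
52.12 s

t½ = ln(2)/k = 0.6931/0.0133 = 52.12 s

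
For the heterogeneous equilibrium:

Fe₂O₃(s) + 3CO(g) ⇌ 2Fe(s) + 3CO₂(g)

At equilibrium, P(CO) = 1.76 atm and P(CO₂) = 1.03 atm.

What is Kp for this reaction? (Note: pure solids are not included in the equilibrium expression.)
K_p = 0.200

Solids (Fe₂O₃, Fe) are excluded.
Kp = P(CO₂)³/P(CO)³ = (1.03)³/(1.76)³ = 1.093/5.452 = 0.200.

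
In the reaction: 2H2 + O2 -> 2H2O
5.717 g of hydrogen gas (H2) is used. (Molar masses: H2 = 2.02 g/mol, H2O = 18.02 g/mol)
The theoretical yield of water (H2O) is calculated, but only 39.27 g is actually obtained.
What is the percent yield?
Moles of H2 = 5.717 g ÷ 2.02 g/mol = 2.8302 mol
Mole ratio: 2 mol H2O / 2 mol H2
Moles of H2O = 2.8302 × (2/2) = 2.8302 mol
Theoretical yield = 2.8302 mol × 18.02 g/mol = 51 g
Actual yield = 39.27 g
Percent yield = (39.27 / 51) × 100% = 77.0%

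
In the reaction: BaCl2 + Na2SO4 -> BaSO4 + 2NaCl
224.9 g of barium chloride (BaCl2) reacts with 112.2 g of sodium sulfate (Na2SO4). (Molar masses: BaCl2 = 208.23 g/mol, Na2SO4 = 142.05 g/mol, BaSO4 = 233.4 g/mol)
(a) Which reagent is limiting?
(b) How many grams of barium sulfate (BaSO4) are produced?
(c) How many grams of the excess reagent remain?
(a) Na2SO4, (b) 184.4 g, (c) 60.43 g

Moles of BaCl2 = 224.9 g ÷ 208.23 g/mol = 1.08006 mol
Moles of Na2SO4 = 112.2 g ÷ 142.05 g/mol = 0.789863 mol
Moles ÷ coefficient: BaCl2: 1.08006/1 = 1.08, Na2SO4: 0.789863/1 = 0.7899
(a) Na2SO4 has the smaller value, so Na2SO4 is the limiting reagent.
(b) Moles of BaSO4 = 0.789863 mol Na2SO4 × (1/1) = 0.789863 mol; mass = 0.789863 mol × 233.4 g/mol = 184.4 g
(c) BaCl2 consumed = 0.789863 × (1/1) = 0.789863 mol; remaining = 1.08006 − 0.789863 = 0.290193 mol; mass = 0.290193 mol × 208.23 g/mol = 60.43 g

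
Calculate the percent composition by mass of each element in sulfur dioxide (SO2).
S: 50.05%, O: 49.95%

Molar mass of SO2 = 64.07 g/mol
% S = (1 × 32.07) / 64.07 × 100% = 32.07 / 64.07 × 100% = 50.05%
% O = (2 × 16.0) / 64.07 × 100% = 32 / 64.07 × 100% = 49.95%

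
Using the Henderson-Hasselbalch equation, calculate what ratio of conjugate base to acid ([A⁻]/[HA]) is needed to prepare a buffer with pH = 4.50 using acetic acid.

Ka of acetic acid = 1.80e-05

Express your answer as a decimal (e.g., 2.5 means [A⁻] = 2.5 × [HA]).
[A⁻]/[HA] = 0.569

pKa = −log(1.80e-05) = 4.7447. pH = pKa + log([A⁻]/[HA]). 4.50 = 4.7447 + log(ratio). log(ratio) = 4.50 − 4.7447 = -0.2447. ratio = 10^(-0.2447) = 0.569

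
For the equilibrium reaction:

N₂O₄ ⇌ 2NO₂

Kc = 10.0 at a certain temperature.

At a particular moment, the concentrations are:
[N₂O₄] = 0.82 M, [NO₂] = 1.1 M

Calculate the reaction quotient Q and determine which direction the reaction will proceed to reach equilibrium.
Q = 1.476, Q < K, reaction proceeds forward (toward products)

Q = ([NO₂]^2) / ([N₂O₄])
  = ((1.1)^2) / ((0.82)) = 1.21/0.82 = 1.476
Since Q = 1.476 < Kc = 10.0, the reaction proceeds forward (toward products) to reach equilibrium.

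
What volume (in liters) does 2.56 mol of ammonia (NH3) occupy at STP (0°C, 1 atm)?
At STP, 1 mol of gas occupies 22.4 L
Volume = 2.56 mol × 22.4 L/mol = 57.34 L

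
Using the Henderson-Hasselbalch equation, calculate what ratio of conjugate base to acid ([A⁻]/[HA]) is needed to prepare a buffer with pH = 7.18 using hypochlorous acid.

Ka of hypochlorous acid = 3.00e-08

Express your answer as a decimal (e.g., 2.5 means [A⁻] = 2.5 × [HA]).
[A⁻]/[HA] = 0.454

pKa = −log(3.00e-08) = 7.5229. pH = pKa + log([A⁻]/[HA]). 7.18 = 7.5229 + log(ratio). log(ratio) = 7.18 − 7.5229 = -0.3429. ratio = 10^(-0.3429) = 0.454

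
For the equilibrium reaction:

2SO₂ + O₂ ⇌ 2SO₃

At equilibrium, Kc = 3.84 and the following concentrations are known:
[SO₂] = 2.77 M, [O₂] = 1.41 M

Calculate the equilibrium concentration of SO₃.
[SO₃] = 6.4455 M

Kc = ([SO₃]^2) / ([SO₂]^2 × [O₂]) = 3.84
[SO₃]^2 = Kc · (reactant terms)/(other product terms) = 3.84 · 10.819 / 1 = 41.544
[SO₃] = (41.544)^(1/2) = 6.4455 M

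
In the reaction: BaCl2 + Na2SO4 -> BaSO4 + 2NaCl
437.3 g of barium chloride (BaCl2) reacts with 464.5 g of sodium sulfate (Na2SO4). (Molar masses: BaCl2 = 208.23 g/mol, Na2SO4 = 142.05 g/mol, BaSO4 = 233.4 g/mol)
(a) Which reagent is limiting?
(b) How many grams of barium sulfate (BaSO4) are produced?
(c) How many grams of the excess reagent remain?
(a) BaCl2, (b) 490.2 g, (c) 166.2 g

Moles of BaCl2 = 437.3 g ÷ 208.23 g/mol = 2.10008 mol
Moles of Na2SO4 = 464.5 g ÷ 142.05 g/mol = 3.26998 mol
Moles ÷ coefficient: BaCl2: 2.10008/1 = 2.1, Na2SO4: 3.26998/1 = 3.27
(a) BaCl2 has the smaller value, so BaCl2 is the limiting reagent.
(b) Moles of BaSO4 = 2.10008 mol BaCl2 × (1/1) = 2.10008 mol; mass = 2.10008 mol × 233.4 g/mol = 490.2 g
(c) Na2SO4 consumed = 2.10008 × (1/1) = 2.10008 mol; remaining = 3.26998 − 2.10008 = 1.16989 mol; mass = 1.16989 mol × 142.05 g/mol = 166.2 g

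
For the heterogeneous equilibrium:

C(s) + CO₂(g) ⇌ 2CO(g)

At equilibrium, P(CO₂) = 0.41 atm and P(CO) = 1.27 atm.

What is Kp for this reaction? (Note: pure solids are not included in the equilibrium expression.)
K_p = 3.934

Solid C is excluded.
Kp = P(CO)²/P(CO₂) = (1.27)²/0.41 = 1.613/0.41 = 3.934.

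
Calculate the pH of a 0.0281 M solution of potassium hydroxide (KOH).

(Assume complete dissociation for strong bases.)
pH = 12.45

[OH⁻] = 0.0281 M for strong base. pOH = -log[OH⁻] = 1.55, pH = 14 - pOH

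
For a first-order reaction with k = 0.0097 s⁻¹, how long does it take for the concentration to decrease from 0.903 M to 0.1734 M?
170.12 s

From ln[A] = ln[A]₀ - k·t: t = ln([A]₀/[A])/k = ln(0.903/0.1734)/0.0097 = ln(5.2076)/0.0097 = 1.6501/0.0097 = 170.12 s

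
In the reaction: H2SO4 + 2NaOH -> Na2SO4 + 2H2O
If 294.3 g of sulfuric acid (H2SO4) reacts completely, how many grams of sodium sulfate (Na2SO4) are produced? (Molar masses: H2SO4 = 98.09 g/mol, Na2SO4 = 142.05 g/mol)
Moles of H2SO4 = 294.3 g ÷ 98.09 g/mol = 3.00031 mol
Mole ratio: 1 mol Na2SO4 / 1 mol H2SO4
Moles of Na2SO4 = 3.00031 × (1/1) = 3.00031 mol
Mass of Na2SO4 = 3.00031 mol × 142.05 g/mol = 426.2 g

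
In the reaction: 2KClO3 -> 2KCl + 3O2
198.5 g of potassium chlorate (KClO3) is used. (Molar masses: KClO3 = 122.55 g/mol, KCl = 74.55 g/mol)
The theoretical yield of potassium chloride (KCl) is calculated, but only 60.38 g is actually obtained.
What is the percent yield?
Moles of KClO3 = 198.5 g ÷ 122.55 g/mol = 1.61975 mol
Mole ratio: 2 mol KCl / 2 mol KClO3
Moles of KCl = 1.61975 × (2/2) = 1.61975 mol
Theoretical yield = 1.61975 mol × 74.55 g/mol = 120.75 g
Actual yield = 60.38 g
Percent yield = (60.38 / 120.75) × 100% = 50.0%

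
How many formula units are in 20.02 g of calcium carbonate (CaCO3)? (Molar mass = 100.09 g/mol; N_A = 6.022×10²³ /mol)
Moles = 20.02 g ÷ 100.09 g/mol = 0.20002 mol
Formula units = 0.20002 mol × 6.022×10²³ /mol = 1.205e+23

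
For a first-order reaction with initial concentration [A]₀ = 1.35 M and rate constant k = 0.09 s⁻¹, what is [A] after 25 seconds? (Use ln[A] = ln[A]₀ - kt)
0.1423 M

ln[A] = ln[A]₀ - k·t = ln(1.35) - (0.09)·(25) = 0.3001 - 2.2500 = -1.9499
[A] = e^(-1.9499) = 0.1423 M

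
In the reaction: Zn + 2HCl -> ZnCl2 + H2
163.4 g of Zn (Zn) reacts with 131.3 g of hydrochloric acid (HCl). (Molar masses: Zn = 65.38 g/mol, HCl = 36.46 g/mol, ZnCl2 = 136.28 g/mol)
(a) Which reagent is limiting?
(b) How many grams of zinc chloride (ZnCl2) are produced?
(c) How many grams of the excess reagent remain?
(a) HCl, (b) 245.4 g, (c) 45.68 g

Moles of Zn = 163.4 g ÷ 65.38 g/mol = 2.49924 mol
Moles of HCl = 131.3 g ÷ 36.46 g/mol = 3.60121 mol
Moles ÷ coefficient: Zn: 2.49924/1 = 2.499, HCl: 3.60121/2 = 1.801
(a) HCl has the smaller value, so HCl is the limiting reagent.
(b) Moles of ZnCl2 = 3.60121 mol HCl × (1/2) = 1.8006 mol; mass = 1.8006 mol × 136.28 g/mol = 245.4 g
(c) Zn consumed = 3.60121 × (1/2) = 1.8006 mol; remaining = 2.49924 − 1.8006 = 0.698632 mol; mass = 0.698632 mol × 65.38 g/mol = 45.68 g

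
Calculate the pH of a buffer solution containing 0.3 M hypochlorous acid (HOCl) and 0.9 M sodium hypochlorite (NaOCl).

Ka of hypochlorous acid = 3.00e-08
pH = 8.00

pKa = -log(3.00e-08) = 7.52. pH = pKa + log([A⁻]/[HA]) = 7.52 + log(0.9/0.3)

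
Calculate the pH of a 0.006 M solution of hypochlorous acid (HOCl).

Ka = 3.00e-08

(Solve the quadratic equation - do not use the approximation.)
pH = 4.87

x² + Ka×x - Ka×C = 0. Using quadratic formula: [H⁺] = 1.3401e-05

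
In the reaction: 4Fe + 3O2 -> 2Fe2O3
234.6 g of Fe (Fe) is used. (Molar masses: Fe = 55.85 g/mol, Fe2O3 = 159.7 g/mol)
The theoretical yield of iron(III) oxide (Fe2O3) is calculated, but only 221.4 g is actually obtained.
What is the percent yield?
Moles of Fe = 234.6 g ÷ 55.85 g/mol = 4.20054 mol
Mole ratio: 2 mol Fe2O3 / 4 mol Fe
Moles of Fe2O3 = 4.20054 × (2/4) = 2.10027 mol
Theoretical yield = 2.10027 mol × 159.7 g/mol = 335.41 g
Actual yield = 221.4 g
Percent yield = (221.4 / 335.41) × 100% = 66.0%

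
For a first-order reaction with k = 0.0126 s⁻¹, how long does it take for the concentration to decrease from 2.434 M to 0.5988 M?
111.30 s

From ln[A] = ln[A]₀ - k·t: t = ln([A]₀/[A])/k = ln(2.434/0.5988)/0.0126 = ln(4.0648)/0.0126 = 1.4024/0.0126 = 111.30 s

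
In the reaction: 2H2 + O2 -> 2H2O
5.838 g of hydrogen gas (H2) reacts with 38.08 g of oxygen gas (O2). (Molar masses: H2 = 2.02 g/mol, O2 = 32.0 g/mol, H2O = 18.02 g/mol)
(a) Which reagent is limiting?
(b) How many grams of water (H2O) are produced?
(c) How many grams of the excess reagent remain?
(a) O2, (b) 42.89 g, (c) 1.03 g

Moles of H2 = 5.838 g ÷ 2.02 g/mol = 2.8901 mol
Moles of O2 = 38.08 g ÷ 32.0 g/mol = 1.19 mol
Moles ÷ coefficient: H2: 2.8901/2 = 1.445, O2: 1.19/1 = 1.19
(a) O2 has the smaller value, so O2 is the limiting reagent.
(b) Moles of H2O = 1.19 mol O2 × (2/1) = 2.38 mol; mass = 2.38 mol × 18.02 g/mol = 42.89 g
(c) H2 consumed = 1.19 × (2/1) = 2.38 mol; remaining = 2.8901 − 2.38 = 0.510099 mol; mass = 0.510099 mol × 2.02 g/mol = 1.03 g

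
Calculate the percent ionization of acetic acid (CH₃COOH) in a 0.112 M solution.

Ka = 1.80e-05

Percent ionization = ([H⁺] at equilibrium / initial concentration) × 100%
Percent ionization = 1.26%

Let x = [H⁺]. Ka = x²/(C - x) ⇒ x² + (1.80e-05)x - (1.80e-05)(0.112) = 0. x = 1.4109e-03. Percent = (1.4109e-03/0.112) × 100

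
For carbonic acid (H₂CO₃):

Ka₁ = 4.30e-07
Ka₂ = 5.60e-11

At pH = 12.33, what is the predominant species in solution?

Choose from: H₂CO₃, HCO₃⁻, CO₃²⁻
CO₃²⁻

pKa1 = 6.37, pKa2 = 10.25. Each pKa is the crossover between adjacent species; pH = 12.33 lies in the region where CO₃²⁻ predominates.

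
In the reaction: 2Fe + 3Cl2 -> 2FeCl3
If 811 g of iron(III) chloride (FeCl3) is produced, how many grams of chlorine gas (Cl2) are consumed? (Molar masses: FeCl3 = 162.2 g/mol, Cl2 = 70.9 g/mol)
Moles of FeCl3 = 811 g ÷ 162.2 g/mol = 5 mol
Mole ratio: 3 mol Cl2 / 2 mol FeCl3
Moles of Cl2 = 5 × (3/2) = 7.5 mol
Mass of Cl2 = 7.5 mol × 70.9 g/mol = 531.8 g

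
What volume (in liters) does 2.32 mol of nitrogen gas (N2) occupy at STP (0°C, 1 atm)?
At STP, 1 mol of gas occupies 22.4 L
Volume = 2.32 mol × 22.4 L/mol = 51.97 L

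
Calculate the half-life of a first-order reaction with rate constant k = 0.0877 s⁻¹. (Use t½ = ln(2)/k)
7.90 s

t½ = ln(2)/k = 0.6931/0.0877 = 7.90 s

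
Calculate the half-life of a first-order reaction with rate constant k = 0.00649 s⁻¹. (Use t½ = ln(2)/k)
106.80 s

t½ = ln(2)/k = 0.6931/0.00649 = 106.80 s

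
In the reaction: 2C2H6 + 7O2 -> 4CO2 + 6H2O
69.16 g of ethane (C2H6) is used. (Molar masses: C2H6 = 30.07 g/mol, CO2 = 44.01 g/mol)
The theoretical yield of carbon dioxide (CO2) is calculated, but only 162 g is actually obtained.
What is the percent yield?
Moles of C2H6 = 69.16 g ÷ 30.07 g/mol = 2.29997 mol
Mole ratio: 4 mol CO2 / 2 mol C2H6
Moles of CO2 = 2.29997 × (4/2) = 4.59993 mol
Theoretical yield = 4.59993 mol × 44.01 g/mol = 202.44 g
Actual yield = 162 g
Percent yield = (162 / 202.44) × 100% = 80.0%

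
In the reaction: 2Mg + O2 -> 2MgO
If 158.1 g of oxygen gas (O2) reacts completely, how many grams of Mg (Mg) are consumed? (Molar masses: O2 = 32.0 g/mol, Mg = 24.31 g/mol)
Moles of O2 = 158.1 g ÷ 32.0 g/mol = 4.94062 mol
Mole ratio: 2 mol Mg / 1 mol O2
Moles of Mg = 4.94062 × (2/1) = 9.88125 mol
Mass of Mg = 9.88125 mol × 24.31 g/mol = 240.2 g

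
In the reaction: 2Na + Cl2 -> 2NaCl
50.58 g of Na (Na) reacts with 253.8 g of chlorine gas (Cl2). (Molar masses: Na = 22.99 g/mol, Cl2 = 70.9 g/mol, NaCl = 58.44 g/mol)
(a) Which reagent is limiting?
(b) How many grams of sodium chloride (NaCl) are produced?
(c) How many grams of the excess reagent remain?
(a) Na, (b) 128.6 g, (c) 175.8 g

Moles of Na = 50.58 g ÷ 22.99 g/mol = 2.20009 mol
Moles of Cl2 = 253.8 g ÷ 70.9 g/mol = 3.57969 mol
Moles ÷ coefficient: Na: 2.20009/2 = 1.1, Cl2: 3.57969/1 = 3.58
(a) Na has the smaller value, so Na is the limiting reagent.
(b) Moles of NaCl = 2.20009 mol Na × (2/2) = 2.20009 mol; mass = 2.20009 mol × 58.44 g/mol = 128.6 g
(c) Cl2 consumed = 2.20009 × (1/2) = 1.10004 mol; remaining = 3.57969 − 1.10004 = 2.47965 mol; mass = 2.47965 mol × 70.9 g/mol = 175.8 g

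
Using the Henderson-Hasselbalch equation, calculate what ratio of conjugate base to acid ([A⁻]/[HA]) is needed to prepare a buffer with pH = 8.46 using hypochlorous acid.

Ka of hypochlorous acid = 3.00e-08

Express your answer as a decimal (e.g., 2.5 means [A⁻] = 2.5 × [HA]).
[A⁻]/[HA] = 8.652

pKa = −log(3.00e-08) = 7.5229. pH = pKa + log([A⁻]/[HA]). 8.46 = 7.5229 + log(ratio). log(ratio) = 8.46 − 7.5229 = 0.9371. ratio = 10^(0.9371) = 8.652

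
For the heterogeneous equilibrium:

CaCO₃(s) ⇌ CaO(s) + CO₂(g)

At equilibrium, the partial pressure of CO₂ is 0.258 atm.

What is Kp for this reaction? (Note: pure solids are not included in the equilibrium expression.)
K_p = 0.258

Solids (CaCO₃, CaO) have activity 1 and are excluded.
Kp = P(CO₂) = 0.258.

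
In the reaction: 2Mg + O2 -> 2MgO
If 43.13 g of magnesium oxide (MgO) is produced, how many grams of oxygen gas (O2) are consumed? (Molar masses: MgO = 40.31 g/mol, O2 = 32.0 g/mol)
Moles of MgO = 43.13 g ÷ 40.31 g/mol = 1.06996 mol
Mole ratio: 1 mol O2 / 2 mol MgO
Moles of O2 = 1.06996 × (1/2) = 0.534979 mol
Mass of O2 = 0.534979 mol × 32.0 g/mol = 17.12 g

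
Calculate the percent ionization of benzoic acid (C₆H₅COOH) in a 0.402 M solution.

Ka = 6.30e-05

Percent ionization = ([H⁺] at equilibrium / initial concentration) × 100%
Percent ionization = 1.24%

Let x = [H⁺]. Ka = x²/(C - x) ⇒ x² + (6.30e-05)x - (6.30e-05)(0.402) = 0. x = 5.0011e-03. Percent = (5.0011e-03/0.402) × 100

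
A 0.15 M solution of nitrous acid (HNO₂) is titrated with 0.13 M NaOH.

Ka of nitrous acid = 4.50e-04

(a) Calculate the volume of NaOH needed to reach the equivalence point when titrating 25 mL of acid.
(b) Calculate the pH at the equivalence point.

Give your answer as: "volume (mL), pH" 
V = 28.8 mL, pH = 8.09

(a) At equivalence: moles acid = moles base.
moles acid = 0.15 × 0.025 = 0.00375 mol; V_NaOH = 0.00375/0.13 = 0.02885 L = 28.8 mL.
(b) At equivalence, all acid → conjugate base A⁻ at [A⁻] = 0.00375/0.05385 = 0.06964 M.
Kb = Kw/Ka = 1.0e-14/4.50e-04 = 2.222e-11; [OH⁻] = √(Kb·[A⁻]) = 1.244e-06; pOH = 5.91; pH = 14 − pOH = 8.09.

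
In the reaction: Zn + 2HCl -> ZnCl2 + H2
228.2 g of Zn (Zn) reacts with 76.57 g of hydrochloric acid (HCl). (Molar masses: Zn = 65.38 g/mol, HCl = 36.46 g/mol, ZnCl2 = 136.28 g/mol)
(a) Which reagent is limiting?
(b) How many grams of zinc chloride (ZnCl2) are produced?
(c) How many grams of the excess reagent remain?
(a) HCl, (b) 143.1 g, (c) 159.5 g

Moles of Zn = 228.2 g ÷ 65.38 g/mol = 3.49036 mol
Moles of HCl = 76.57 g ÷ 36.46 g/mol = 2.10011 mol
Moles ÷ coefficient: Zn: 3.49036/1 = 3.49, HCl: 2.10011/2 = 1.05
(a) HCl has the smaller value, so HCl is the limiting reagent.
(b) Moles of ZnCl2 = 2.10011 mol HCl × (1/2) = 1.05005 mol; mass = 1.05005 mol × 136.28 g/mol = 143.1 g
(c) Zn consumed = 2.10011 × (1/2) = 1.05005 mol; remaining = 3.49036 − 1.05005 = 2.44031 mol; mass = 2.44031 mol × 65.38 g/mol = 159.5 g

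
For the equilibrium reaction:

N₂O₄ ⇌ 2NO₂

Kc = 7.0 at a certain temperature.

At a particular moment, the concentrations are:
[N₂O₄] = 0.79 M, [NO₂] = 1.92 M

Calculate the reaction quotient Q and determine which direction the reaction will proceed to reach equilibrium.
Q = 4.666, Q < K, reaction proceeds forward (toward products)

Q = ([NO₂]^2) / ([N₂O₄])
  = ((1.92)^2) / ((0.79)) = 3.6864/0.79 = 4.666
Since Q = 4.666 < Kc = 7.0, the reaction proceeds forward (toward products) to reach equilibrium.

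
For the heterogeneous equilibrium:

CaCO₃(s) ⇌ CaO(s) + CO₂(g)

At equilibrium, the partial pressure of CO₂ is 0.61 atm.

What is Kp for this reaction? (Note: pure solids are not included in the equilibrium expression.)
K_p = 0.61

Solids (CaCO₃, CaO) have activity 1 and are excluded.
Kp = P(CO₂) = 0.61.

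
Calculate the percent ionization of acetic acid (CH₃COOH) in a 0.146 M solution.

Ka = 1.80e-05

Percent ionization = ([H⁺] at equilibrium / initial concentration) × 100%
Percent ionization = 1.1%

Let x = [H⁺]. Ka = x²/(C - x) ⇒ x² + (1.80e-05)x - (1.80e-05)(0.146) = 0. x = 1.6121e-03. Percent = (1.6121e-03/0.146) × 100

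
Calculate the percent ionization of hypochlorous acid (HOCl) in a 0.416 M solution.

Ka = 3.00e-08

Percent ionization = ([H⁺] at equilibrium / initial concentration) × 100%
Percent ionization = 0.0269%

Let x = [H⁺]. Ka = x²/(C - x) ⇒ x² + (3.00e-08)x - (3.00e-08)(0.416) = 0. x = 1.1170e-04. Percent = (1.1170e-04/0.416) × 100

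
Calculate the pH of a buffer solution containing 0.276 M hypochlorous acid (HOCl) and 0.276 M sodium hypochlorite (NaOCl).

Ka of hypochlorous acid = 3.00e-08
pH = 7.52

pKa = -log(3.00e-08) = 7.52. pH = pKa + log([A⁻]/[HA]) = 7.52 + log(0.276/0.276)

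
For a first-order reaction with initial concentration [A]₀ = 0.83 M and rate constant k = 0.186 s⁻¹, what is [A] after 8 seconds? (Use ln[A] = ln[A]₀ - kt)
0.1874 M

ln[A] = ln[A]₀ - k·t = ln(0.83) - (0.186)·(8) = -0.1863 - 1.4880 = -1.6743
[A] = e^(-1.6743) = 0.1874 M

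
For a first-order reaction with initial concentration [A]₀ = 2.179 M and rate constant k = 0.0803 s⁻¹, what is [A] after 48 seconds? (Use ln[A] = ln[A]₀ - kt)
0.0462 M

ln[A] = ln[A]₀ - k·t = ln(2.179) - (0.0803)·(48) = 0.7789 - 3.8544 = -3.0755
[A] = e^(-3.0755) = 0.0462 M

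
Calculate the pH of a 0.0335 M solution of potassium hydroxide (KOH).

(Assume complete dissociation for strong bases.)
pH = 12.53

[OH⁻] = 0.0335 M for strong base. pOH = -log[OH⁻] = 1.47, pH = 14 - pOH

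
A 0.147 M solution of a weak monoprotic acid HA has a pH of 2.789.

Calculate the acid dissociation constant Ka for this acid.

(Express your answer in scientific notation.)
K_a = 1.82e-05

[H⁺] = 10^(−pH) = 10^(−2.789) = 1.626e-03 M. For HA ⇌ H⁺ + A⁻, Ka = x²/(C − x) = (1.626e-03)²/(0.147 − 1.626e-03) = 1.82e-05.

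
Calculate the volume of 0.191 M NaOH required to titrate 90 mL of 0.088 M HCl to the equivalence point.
V_{base} = 41.5 mL

At equivalence: moles acid = moles base.
moles HCl = 0.088 M × 0.09 L = 0.00792 mol
V_NaOH = 0.00792 mol ÷ 0.191 M = 0.04147 L = 41.5 mL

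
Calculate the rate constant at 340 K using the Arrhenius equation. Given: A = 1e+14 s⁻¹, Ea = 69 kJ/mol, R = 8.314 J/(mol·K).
2.51e+03 s⁻¹

k = A·exp(-Ea/(R·T)) = 1e+14·exp(-69000/(8.314·340)) = 1e+14·exp(-24.4096) = 1e+14·2.5064e-11 = 2.51e+03 s⁻¹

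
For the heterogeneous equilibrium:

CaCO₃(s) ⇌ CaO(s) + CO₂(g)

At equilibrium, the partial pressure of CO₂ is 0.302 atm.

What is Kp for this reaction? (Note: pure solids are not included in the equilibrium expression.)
K_p = 0.302

Solids (CaCO₃, CaO) have activity 1 and are excluded.
Kp = P(CO₂) = 0.302.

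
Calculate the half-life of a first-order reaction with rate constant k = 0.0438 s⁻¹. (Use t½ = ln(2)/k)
15.83 s

t½ = ln(2)/k = 0.6931/0.0438 = 15.83 s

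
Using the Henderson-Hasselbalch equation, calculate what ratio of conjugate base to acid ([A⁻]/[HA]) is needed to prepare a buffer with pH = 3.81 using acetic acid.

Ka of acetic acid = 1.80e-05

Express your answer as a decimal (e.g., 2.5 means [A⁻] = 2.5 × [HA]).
[A⁻]/[HA] = 0.116

pKa = −log(1.80e-05) = 4.7447. pH = pKa + log([A⁻]/[HA]). 3.81 = 4.7447 + log(ratio). log(ratio) = 3.81 − 4.7447 = -0.9347. ratio = 10^(-0.9347) = 0.116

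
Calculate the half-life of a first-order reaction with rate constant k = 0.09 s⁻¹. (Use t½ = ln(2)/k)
7.70 s

t½ = ln(2)/k = 0.6931/0.09 = 7.70 s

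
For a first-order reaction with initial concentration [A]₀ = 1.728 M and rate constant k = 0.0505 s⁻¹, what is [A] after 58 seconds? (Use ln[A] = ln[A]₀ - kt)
0.0924 M

ln[A] = ln[A]₀ - k·t = ln(1.728) - (0.0505)·(58) = 0.5470 - 2.9290 = -2.3820
[A] = e^(-2.3820) = 0.0924 M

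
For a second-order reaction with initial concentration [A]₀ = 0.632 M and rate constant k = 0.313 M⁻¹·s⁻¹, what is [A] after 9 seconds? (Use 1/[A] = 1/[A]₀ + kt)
0.2273 M

1/[A] = 1/[A]₀ + k·t = 1/0.632 + (0.313)·(9) = 1.5823 + 2.8170 = 4.3993
[A] = 1/4.3993 = 0.2273 M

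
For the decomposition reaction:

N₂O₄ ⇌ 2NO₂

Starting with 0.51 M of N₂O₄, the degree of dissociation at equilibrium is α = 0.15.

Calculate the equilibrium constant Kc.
K_c = 0.0540

x = α·[A]₀ = 0.15 × 0.51 = 0.0765 M dissociated.
At eq: [N₂O₄] = 0.51 − 0.0765 = 0.4335 M; [NO₂] = 2x = 0.153 M.
Kc = [NO₂]²/[N₂O₄] = (0.153)²/0.4335 = 0.054.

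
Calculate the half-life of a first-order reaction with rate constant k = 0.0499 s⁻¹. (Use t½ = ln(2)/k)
13.89 s

t½ = ln(2)/k = 0.6931/0.0499 = 13.89 s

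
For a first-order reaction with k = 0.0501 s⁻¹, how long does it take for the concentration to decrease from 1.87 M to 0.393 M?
31.14 s

From ln[A] = ln[A]₀ - k·t: t = ln([A]₀/[A])/k = ln(1.87/0.393)/0.0501 = ln(4.7583)/0.0501 = 1.5599/0.0501 = 31.14 s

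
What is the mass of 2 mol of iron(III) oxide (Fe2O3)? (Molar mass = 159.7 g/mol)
Mass = 2 mol × 159.7 g/mol = 319.4 g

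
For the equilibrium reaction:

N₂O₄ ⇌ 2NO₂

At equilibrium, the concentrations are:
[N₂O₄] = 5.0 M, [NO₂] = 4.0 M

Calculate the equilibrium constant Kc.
K_c = 3.2000

Kc = ([NO₂]^2) / ([N₂O₄])
   = ((4.0)^2) / ((5.0))
   = 16 / 5 = 3.2000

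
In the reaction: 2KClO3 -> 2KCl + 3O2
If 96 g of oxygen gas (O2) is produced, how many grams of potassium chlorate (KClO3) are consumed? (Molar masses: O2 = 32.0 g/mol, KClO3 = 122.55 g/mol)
Moles of O2 = 96 g ÷ 32.0 g/mol = 3 mol
Mole ratio: 2 mol KClO3 / 3 mol O2
Moles of KClO3 = 3 × (2/3) = 2 mol
Mass of KClO3 = 2 mol × 122.55 g/mol = 245.1 g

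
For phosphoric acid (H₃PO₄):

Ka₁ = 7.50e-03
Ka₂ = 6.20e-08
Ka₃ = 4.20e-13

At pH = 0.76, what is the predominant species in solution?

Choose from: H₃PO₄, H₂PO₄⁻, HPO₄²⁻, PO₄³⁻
H₃PO₄

pKa1 = 2.12, pKa2 = 7.21, pKa3 = 12.38. Each pKa is the crossover between adjacent species; pH = 0.76 lies in the region where H₃PO₄ predominates.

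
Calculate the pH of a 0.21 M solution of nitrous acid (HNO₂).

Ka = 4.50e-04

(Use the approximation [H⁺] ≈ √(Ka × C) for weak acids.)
pH = 2.01

[H⁺] = √(Ka × C) = √(4.50e-04 × 0.21) = 9.7211e-03. pH = -log(9.7211e-03)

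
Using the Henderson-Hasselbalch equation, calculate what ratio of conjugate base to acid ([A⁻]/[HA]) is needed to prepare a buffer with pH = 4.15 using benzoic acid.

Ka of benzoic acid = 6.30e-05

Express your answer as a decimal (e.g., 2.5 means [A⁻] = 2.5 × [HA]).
[A⁻]/[HA] = 0.890

pKa = −log(6.30e-05) = 4.2007. pH = pKa + log([A⁻]/[HA]). 4.15 = 4.2007 + log(ratio). log(ratio) = 4.15 − 4.2007 = -0.0507. ratio = 10^(-0.0507) = 0.890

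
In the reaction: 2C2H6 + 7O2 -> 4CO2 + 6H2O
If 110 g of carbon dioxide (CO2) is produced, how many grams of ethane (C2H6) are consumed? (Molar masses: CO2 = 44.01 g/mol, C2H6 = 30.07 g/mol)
Moles of CO2 = 110 g ÷ 44.01 g/mol = 2.49943 mol
Mole ratio: 2 mol C2H6 / 4 mol CO2
Moles of C2H6 = 2.49943 × (2/4) = 1.24972 mol
Mass of C2H6 = 1.24972 mol × 30.07 g/mol = 37.58 g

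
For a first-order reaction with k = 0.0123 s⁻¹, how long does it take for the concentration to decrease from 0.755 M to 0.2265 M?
97.88 s

From ln[A] = ln[A]₀ - k·t: t = ln([A]₀/[A])/k = ln(0.755/0.2265)/0.0123 = ln(3.3333)/0.0123 = 1.2040/0.0123 = 97.88 s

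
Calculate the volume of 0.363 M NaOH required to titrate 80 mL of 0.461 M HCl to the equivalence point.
V_{base} = 101.6 mL

At equivalence: moles acid = moles base.
moles HCl = 0.461 M × 0.08 L = 0.03688 mol
V_NaOH = 0.03688 mol ÷ 0.363 M = 0.1016 L = 101.6 mL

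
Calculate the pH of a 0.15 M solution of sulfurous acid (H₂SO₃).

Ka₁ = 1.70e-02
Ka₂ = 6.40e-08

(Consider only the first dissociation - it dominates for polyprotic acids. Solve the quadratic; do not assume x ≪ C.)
pH = 1.37

x² + Ka₁·x − Ka₁·C = 0 with Ka₁ = 1.70e-02, C = 0.15.
x = (−Ka₁ + √(Ka₁² + 4·Ka₁·C))/2 = 4.2708e-02 M, so pH = 1.37.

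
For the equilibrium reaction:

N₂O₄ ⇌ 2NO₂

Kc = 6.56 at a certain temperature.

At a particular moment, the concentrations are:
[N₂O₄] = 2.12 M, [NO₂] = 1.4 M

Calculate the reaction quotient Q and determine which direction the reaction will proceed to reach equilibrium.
Q = 0.925, Q < K, reaction proceeds forward (toward products)

Q = ([NO₂]^2) / ([N₂O₄])
  = ((1.4)^2) / ((2.12)) = 1.96/2.12 = 0.9245
Since Q = 0.9245 < Kc = 6.56, the reaction proceeds forward (toward products) to reach equilibrium.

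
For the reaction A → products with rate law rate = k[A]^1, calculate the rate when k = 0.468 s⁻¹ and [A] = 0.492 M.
0.2303 M/s

rate = k·[A]^1 = 0.468·(0.492)^1 = 0.468·0.492 = 0.2303 M/s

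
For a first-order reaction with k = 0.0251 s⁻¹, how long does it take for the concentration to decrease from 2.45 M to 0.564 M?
58.52 s

From ln[A] = ln[A]₀ - k·t: t = ln([A]₀/[A])/k = ln(2.45/0.564)/0.0251 = ln(4.3440)/0.0251 = 1.4688/0.0251 = 58.52 s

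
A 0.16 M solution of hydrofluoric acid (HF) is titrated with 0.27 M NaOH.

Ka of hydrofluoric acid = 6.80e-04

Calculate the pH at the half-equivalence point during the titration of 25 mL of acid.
pH = pKa = 3.17

At the half-equivalence point, [HA] = [A⁻], so by Henderson–Hasselbalch pH = pKa + log(1) = pKa.
pKa = −log(6.80e-04) = 3.17.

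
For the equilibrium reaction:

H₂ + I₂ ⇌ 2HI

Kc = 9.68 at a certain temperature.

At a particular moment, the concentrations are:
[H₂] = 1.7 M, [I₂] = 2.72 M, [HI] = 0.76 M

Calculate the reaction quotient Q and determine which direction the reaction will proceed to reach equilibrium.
Q = 0.125, Q < K, reaction proceeds forward (toward products)

Q = ([HI]^2) / ([H₂] × [I₂])
  = ((0.76)^2) / ((1.7)·(2.72)) = 0.5776/4.624 = 0.1249
Since Q = 0.1249 < Kc = 9.68, the reaction proceeds forward (toward products) to reach equilibrium.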